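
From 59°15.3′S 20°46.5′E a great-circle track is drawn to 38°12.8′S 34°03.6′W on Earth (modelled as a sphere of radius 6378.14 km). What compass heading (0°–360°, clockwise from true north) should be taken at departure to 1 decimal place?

276.5°

With φ₁ = -1.0342, φ₂ = -0.6669, Δλ = -0.9571 rad, the forward-azimuth formula gives
θ = atan2( sin Δλ cos φ₂ , cos φ₁ sin φ₂ − sin φ₁ cos φ₂ cos Δλ ) = atan2(-0.6423, 0.0727) = -83.54°.
Adding 360° brings this into [0°, 360°): 276.5°.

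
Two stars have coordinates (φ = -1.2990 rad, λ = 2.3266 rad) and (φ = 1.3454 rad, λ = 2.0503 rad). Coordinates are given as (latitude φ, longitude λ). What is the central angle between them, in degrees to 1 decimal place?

In radians: φ₁ = -1.2990, φ₂ = 1.3454, Δλ = -15.831° = -0.2763 rad.
cos c = sin φ₁ sin φ₂ + cos φ₁ cos φ₂ cos Δλ = (-0.9633)(0.9747) + (0.2685)(0.2235)(0.9621) = -0.88120,
so c = arccos(-0.88120) = 2.64919 rad.
So the angular separation is 151.8°.

151.8°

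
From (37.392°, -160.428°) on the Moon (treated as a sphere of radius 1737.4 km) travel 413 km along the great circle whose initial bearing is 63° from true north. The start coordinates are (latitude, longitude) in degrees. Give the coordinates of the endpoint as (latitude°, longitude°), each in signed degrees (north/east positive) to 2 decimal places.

42.46°, -143.90°

Angular distance δ = d/R = 413/1737.4 = 0.23771 rad; initial bearing θ = 1.0996 rad.
sin φ₂ = sin φ₁ cos δ + cos φ₁ sin δ cos θ = (0.6073)(0.9719) + (0.7945)(0.2355)(0.4540) = 0.6751, so φ₂ = 42.46°.
Δλ = atan2(sin θ sin δ cos φ₁, cos δ − sin φ₁ sin φ₂) = atan2(0.1667, 0.5619) = 16.524°.
λ₂ = -160.428° + 16.524° = -143.90°.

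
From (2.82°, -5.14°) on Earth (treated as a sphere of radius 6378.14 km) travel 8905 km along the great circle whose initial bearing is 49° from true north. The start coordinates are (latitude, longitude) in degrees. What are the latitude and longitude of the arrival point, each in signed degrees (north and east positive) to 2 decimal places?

Angular distance δ = d/R = 8905/6378.14 = 1.39618 rad; initial bearing θ = 0.8552 rad.
sin φ₂ = sin φ₁ cos δ + cos φ₁ sin δ cos θ = (0.0492)(0.1737) + (0.9988)(0.9848)(0.6561) = 0.6538, so φ₂ = 40.83°.
Δλ = atan2(sin θ sin δ cos φ₁, cos δ − sin φ₁ sin φ₂) = atan2(0.7423, 0.1416) = 79.203°.
λ₂ = -5.140° + 79.203° = 74.06°.

40.83°, 74.06°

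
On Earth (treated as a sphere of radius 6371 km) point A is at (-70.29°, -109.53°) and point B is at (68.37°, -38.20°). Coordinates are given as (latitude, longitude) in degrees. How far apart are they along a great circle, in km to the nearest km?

16307 km

With latitudes φ₁ = -70.290°, φ₂ = 68.370° and longitude difference Δλ = 71.330°:
cos c = sin φ₁ sin φ₂ + cos φ₁ cos φ₂ cos Δλ = (-0.9414)(0.9296) + (0.3373)(0.3686)(0.3201) = -0.83532,
so c = arccos(-0.83532) = 2.55952 rad.
Distance = R·c = 6371 × 2.5595 ≈ 16307 km.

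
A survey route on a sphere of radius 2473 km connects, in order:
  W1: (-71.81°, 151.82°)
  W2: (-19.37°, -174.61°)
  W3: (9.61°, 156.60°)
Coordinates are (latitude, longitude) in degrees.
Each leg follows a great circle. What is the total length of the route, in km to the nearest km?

Leg W1→W2: central angle 0.9758 rad, distance 2413.3 km.
Leg W2→W3: central angle 0.7078 rad, distance 1750.3 km.
Total: 2413.3 + 1750.3 ≈ 4164 km.

4164 km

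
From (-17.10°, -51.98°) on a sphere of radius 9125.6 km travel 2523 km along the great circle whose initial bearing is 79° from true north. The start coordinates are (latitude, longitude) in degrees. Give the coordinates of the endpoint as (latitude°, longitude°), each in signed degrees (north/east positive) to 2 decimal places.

Angular distance δ = d/R = 2523/9125.6 = 0.27647 rad; initial bearing θ = 1.3788 rad.
sin φ₂ = sin φ₁ cos δ + cos φ₁ sin δ cos θ = (-0.2940)(0.9620) + (0.9558)(0.2730)(0.1908) = -0.2331, so φ₂ = -13.48°.
Δλ = atan2(sin θ sin δ cos φ₁, cos δ − sin φ₁ sin φ₂) = atan2(0.2561, 0.8935) = 15.994°.
λ₂ = -51.980° + 15.994° = -35.99°.

-13.48°, -35.99°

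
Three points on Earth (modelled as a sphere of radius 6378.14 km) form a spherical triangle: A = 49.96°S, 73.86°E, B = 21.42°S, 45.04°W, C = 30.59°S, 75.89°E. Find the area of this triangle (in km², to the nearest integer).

11938019 km²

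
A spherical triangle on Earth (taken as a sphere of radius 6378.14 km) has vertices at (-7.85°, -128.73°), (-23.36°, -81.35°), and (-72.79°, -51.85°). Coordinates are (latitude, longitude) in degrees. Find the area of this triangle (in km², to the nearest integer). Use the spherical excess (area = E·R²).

17564687 km²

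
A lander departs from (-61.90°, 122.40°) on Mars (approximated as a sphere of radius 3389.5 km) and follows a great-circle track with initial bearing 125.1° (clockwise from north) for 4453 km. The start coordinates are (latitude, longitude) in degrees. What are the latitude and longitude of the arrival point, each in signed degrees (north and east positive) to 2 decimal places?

Angular distance δ = d/R = 4453/3389.5 = 1.31376 rad; initial bearing θ = 2.1834 rad.
sin φ₂ = sin φ₁ cos δ + cos φ₁ sin δ cos θ = (-0.8821)(0.2542) + (0.4710)(0.9671)(-0.5750) = -0.4862, so φ₂ = -29.09°.
Δλ = atan2(sin θ sin δ cos φ₁, cos δ − sin φ₁ sin φ₂) = atan2(0.3727, -0.1747) = 115.110°.
λ₂ = 122.400° + 115.110° = 237.51° → -122.49° after wrapping to (−180°, 180°].

-29.09°, -122.49°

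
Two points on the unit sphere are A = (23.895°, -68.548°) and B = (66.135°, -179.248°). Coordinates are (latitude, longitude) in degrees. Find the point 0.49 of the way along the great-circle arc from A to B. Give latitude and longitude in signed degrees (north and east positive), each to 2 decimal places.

Central angle δ = 1.3288 rad. Interpolating on the sphere with fraction f = 0.49:
P = [sin((1−f)δ)·A + sin(fδ)·B] / sin δ = 0.6458·A + 0.6243·B in Cartesian coordinates,
giving P = (-0.0366, -0.5529, 0.8325), i.e. latitude 56.35°, longitude -93.79°.

56.35°, -93.79°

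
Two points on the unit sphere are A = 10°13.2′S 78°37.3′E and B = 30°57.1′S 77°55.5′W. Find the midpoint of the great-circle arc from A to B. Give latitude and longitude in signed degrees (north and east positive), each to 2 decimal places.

-60.32°, 18.66°

Central angle δ = 2.3227 rad. Interpolating on the sphere with fraction f = 0.5:
P = [sin((1−f)δ)·A + sin(fδ)·B] / sin δ = 1.2559·A + 1.2559·B in Cartesian coordinates,
giving P = (0.4692, 0.1585, -0.8688), i.e. latitude -60.32°, longitude 18.66°.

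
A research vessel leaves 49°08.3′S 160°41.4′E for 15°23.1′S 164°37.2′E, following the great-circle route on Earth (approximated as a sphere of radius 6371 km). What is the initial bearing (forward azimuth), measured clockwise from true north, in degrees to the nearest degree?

7°

Δλ = 3.930° = 0.0686 rad.
y = sin Δλ · cos φ₂ = (0.0685)(0.9642) = 0.0661
x = cos φ₁ sin φ₂ − sin φ₁ cos φ₂ cos Δλ = (0.6542)(-0.2653) − (-0.7563)(0.9642)(0.9976) = 0.5539
θ = atan2(y, x) = 6.80°, so the bearing is 7°.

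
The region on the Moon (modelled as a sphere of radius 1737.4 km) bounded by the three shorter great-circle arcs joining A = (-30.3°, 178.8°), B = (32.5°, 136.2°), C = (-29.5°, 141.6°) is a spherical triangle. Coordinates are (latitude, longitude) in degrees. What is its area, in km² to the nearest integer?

1047709 km²

Side lengths (central angles): a = 1.0858, b = 0.5605, c = 1.3027 rad; semiperimeter s = 1.4745.
By l'Huilier's theorem, tan(E/4) = √[tan(s/2) tan((s−a)/2) tan((s−b)/2) tan((s−c)/2)], giving spherical excess E = 0.3471 rad.
Area = E·R² = 0.3471 × (1737.4)² ≈ 1047709 km².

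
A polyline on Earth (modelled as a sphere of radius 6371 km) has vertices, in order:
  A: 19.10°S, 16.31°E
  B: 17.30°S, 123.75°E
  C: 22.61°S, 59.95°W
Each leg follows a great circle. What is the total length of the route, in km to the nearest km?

Leg A→B: central angle 1.7448 rad, distance 11115.9 km.
Leg B→C: central angle 2.4422 rad, distance 15559.1 km.
Total: 11115.9 + 15559.1 ≈ 26675 km.

26675 km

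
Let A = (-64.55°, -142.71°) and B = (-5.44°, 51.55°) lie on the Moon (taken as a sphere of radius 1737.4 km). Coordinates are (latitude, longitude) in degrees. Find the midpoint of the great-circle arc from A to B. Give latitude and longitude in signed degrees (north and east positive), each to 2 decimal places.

-59.46°, 61.91°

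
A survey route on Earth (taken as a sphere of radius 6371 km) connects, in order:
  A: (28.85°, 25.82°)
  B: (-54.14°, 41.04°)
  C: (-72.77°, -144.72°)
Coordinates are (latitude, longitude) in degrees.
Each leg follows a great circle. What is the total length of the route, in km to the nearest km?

15240 km

Leg A→B: central angle 1.4666 rad, distance 9343.5 km.
Leg B→C: central angle 0.9255 rad, distance 5896.4 km.
Total: 9343.5 + 5896.4 ≈ 15240 km.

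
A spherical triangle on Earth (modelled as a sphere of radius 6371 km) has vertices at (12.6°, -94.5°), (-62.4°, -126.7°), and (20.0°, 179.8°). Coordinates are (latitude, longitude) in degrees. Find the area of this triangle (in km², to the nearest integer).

Side lengths (central angles): a = 1.6150, b = 1.4269, c = 1.3804 rad; semiperimeter s = 2.2111.
By l'Huilier's theorem, tan(E/4) = √[tan(s/2) tan((s−a)/2) tan((s−b)/2) tan((s−c)/2)], giving spherical excess E = 1.2898 rad.
Area = E·R² = 1.2898 × (6371)² ≈ 52351025 km².

52351025 km²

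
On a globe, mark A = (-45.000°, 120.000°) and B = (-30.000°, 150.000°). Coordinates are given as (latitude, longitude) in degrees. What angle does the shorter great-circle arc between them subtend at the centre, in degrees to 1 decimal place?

In radians: φ₁ = -0.7854, φ₂ = -0.5236, Δλ = 30.000° = 0.5236 rad.
Haversine: a = sin²(Δφ/2) + cos φ₁ cos φ₂ sin²(Δλ/2) = 0.0170 + (0.7071)(0.8660)(0.0670) = 0.05806.
Central angle c = 2·arcsin(√a) = 0.48669 rad.
So the angular separation is 27.9°.

27.9°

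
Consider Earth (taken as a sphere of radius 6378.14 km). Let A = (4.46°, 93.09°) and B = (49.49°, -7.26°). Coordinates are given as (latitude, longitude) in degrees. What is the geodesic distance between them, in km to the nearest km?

10384 km

With latitudes φ₁ = 4.460°, φ₂ = 49.490° and longitude difference Δλ = -100.350°:
cos c = sin φ₁ sin φ₂ + cos φ₁ cos φ₂ cos Δλ = (0.0778)(0.7603) + (0.9970)(0.6496)(-0.1797) = -0.05723,
so c = arccos(-0.05723) = 1.62806 rad.
Distance = R·c = 6378.14 × 1.6281 ≈ 10384 km.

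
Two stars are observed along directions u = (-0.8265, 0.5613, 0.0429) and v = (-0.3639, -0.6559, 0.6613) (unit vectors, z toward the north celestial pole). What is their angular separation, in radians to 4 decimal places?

1.6098 rad

u·v = -0.0390; |u| = 1.0000, |v| = 1.0000.
cos θ = (u·v)/(|u||v|) = -0.0390, so θ = 1.6098 rad.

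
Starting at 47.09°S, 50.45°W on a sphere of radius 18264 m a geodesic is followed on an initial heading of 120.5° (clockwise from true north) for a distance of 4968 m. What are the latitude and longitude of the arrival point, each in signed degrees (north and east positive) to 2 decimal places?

-52.97°, -27.84°

Angular distance δ = d/R = 4968/18264 = 0.27201 rad; initial bearing θ = 2.1031 rad.
sin φ₂ = sin φ₁ cos δ + cos φ₁ sin δ cos θ = (-0.7324)(0.9632) + (0.6808)(0.2687)(-0.5075) = -0.7983, so φ₂ = -52.97°.
Δλ = atan2(sin θ sin δ cos φ₁, cos δ − sin φ₁ sin φ₂) = atan2(0.1576, 0.3785) = 22.607°.
λ₂ = -50.450° + 22.607° = -27.84°.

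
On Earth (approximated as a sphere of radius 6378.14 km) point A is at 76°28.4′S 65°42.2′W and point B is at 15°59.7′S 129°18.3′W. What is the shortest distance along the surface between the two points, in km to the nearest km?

In radians: φ₁ = -1.3347, φ₂ = -0.2792, Δλ = -63.602° = -1.1101 rad.
Haversine: a = sin²(Δφ/2) + cos φ₁ cos φ₂ sin²(Δλ/2) = 0.2536 + (0.2339)(0.9613)(0.2777) = 0.31606.
Central angle c = 2·arcsin(√a) = 1.19407 rad.
Distance = R·c = 6378.14 × 1.1941 ≈ 7616 km.

7616 km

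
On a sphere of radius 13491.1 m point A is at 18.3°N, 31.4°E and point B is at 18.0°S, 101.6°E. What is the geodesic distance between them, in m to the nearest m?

18353 m

Let φ₁ = 0.3194 rad, φ₂ = -0.3142 rad, and Δλ = 1.2252 rad.
cos c = sin φ₁ sin φ₂ + cos φ₁ cos φ₂ cos Δλ = (0.3140)(-0.3090) + (0.9494)(0.9511)(0.3387) = 0.20884,
so c = arccos(0.20884) = 1.36041 rad.
Distance = R·c = 13491.1 × 1.3604 ≈ 18353 m.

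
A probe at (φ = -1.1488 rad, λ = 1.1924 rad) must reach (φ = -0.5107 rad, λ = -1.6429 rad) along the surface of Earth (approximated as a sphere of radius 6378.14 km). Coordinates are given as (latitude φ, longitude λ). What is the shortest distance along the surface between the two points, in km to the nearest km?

Let φ₁ = -1.1488 rad, φ₂ = -0.5107 rad, and Δλ = -2.8353 rad.
cos c = sin φ₁ sin φ₂ + cos φ₁ cos φ₂ cos Δλ = (-0.9123)(-0.4888) + (0.4096)(0.8724)(-0.9535) = 0.10522,
so c = arccos(0.10522) = 1.46538 rad.
Distance = R·c = 6378.14 × 1.4654 ≈ 9346 km.

9346 km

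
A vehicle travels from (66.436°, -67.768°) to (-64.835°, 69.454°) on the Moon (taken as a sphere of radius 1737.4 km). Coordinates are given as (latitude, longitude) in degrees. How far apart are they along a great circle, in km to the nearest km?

4931 km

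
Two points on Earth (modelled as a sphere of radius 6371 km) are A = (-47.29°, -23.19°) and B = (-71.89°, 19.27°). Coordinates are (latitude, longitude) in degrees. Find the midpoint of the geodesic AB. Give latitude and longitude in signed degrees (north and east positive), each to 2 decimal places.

The central angle between A and B is δ = 0.5473 rad.
With f = 0.5, the slerp weights are sin((1−f)δ)/sin δ = 0.5193 and sin(fδ)/sin δ = 0.5193.
Weighted sum of the unit vectors: (0.5193)·(0.6235,-0.2671,-0.7348) + (0.5193)·(0.2934,0.1026,-0.9505) = (0.4762, -0.0854, -0.8752).
Converting back: φ = atan2(z, √(x²+y²)) = -61.07°, λ = atan2(y, x) = -10.17°.

-61.07°, -10.17°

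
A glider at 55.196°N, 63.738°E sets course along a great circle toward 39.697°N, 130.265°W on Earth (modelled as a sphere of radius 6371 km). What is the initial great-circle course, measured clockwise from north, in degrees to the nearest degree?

With φ₁ = 0.9634, φ₂ = 0.6928, Δλ = 2.8972 rad, the forward-azimuth formula gives
θ = atan2( sin Δλ cos φ₂ , cos φ₁ sin φ₂ − sin φ₁ cos φ₂ cos Δλ ) = atan2(0.1862, 0.9776) = 10.78°.
So the initial bearing is 11°.

11°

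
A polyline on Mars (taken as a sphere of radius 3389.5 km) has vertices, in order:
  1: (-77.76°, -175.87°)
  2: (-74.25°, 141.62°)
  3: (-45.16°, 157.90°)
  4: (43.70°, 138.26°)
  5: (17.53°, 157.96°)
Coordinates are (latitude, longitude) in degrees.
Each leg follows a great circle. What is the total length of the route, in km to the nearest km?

9591 km

Leg 1→2: central angle 0.1847 rad, distance 625.9 km.
Leg 2→3: central angle 0.5233 rad, distance 1773.7 km.
Leg 3→4: central angle 1.5806 rad, distance 5357.3 km.
Leg 4→5: central angle 0.5411 rad, distance 1834.1 km.
Total: 625.9 + 1773.7 + 5357.3 + 1834.1 ≈ 9591 km.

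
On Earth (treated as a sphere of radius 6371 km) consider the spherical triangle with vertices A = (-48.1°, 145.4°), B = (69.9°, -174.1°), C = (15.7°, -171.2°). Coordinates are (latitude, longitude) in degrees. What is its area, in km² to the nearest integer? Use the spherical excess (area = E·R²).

23053520 km²

Side lengths (central angles): a = 0.9465, b = 1.3018, c = 2.1229 rad; semiperimeter s = 2.1856.
By l'Huilier's theorem, tan(E/4) = √[tan(s/2) tan((s−a)/2) tan((s−b)/2) tan((s−c)/2)], giving spherical excess E = 0.5680 rad.
Area = E·R² = 0.5680 × (6371)² ≈ 23053520 km².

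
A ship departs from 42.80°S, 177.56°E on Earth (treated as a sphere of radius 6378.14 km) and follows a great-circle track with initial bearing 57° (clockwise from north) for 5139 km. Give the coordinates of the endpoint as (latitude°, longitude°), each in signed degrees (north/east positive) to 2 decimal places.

Angular distance δ = d/R = 5139/6378.14 = 0.80572 rad; initial bearing θ = 0.9948 rad.
sin φ₂ = sin φ₁ cos δ + cos φ₁ sin δ cos θ = (-0.6794)(0.6926) + (0.7337)(0.7213)(0.5446) = -0.1823, so φ₂ = -10.50°.
Δλ = atan2(sin θ sin δ cos φ₁, cos δ − sin φ₁ sin φ₂) = atan2(0.4439, 0.5687) = 37.972°.
λ₂ = 177.560° + 37.972° = 215.53° → -144.47° after wrapping to (−180°, 180°].

-10.50°, -144.47°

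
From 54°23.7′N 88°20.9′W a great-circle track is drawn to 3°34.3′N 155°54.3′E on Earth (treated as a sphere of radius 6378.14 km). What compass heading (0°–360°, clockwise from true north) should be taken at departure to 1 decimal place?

With φ₁ = 0.9494, φ₂ = 0.0623, Δλ = -2.0202 rad, the forward-azimuth formula gives
θ = atan2( sin Δλ cos φ₂ , cos φ₁ sin φ₂ − sin φ₁ cos φ₂ cos Δλ ) = atan2(-0.8990, 0.3888) = -66.61°.
Adding 360° brings this into [0°, 360°): 293.4°.

293.4°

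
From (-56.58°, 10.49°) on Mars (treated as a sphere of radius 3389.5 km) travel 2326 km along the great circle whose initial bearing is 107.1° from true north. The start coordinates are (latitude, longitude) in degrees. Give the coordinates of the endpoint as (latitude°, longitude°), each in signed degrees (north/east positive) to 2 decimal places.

-48.45°, 76.41°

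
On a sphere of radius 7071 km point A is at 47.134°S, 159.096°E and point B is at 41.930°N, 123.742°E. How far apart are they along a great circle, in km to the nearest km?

11652 km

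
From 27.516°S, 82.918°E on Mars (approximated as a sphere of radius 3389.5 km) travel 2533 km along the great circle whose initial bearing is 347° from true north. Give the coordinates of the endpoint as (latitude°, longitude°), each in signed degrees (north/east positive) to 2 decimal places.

14.39°, 73.84°

Angular distance δ = d/R = 2533/3389.5 = 0.74731 rad; initial bearing θ = 6.0563 rad.
sin φ₂ = sin φ₁ cos δ + cos φ₁ sin δ cos θ = (-0.4620)(0.7335) + (0.8869)(0.6797)(0.9744) = 0.2485, so φ₂ = 14.39°.
Δλ = atan2(sin θ sin δ cos φ₁, cos δ − sin φ₁ sin φ₂) = atan2(-0.1356, 0.8483) = -9.082°.
λ₂ = 82.918° − 9.082° = 73.84°.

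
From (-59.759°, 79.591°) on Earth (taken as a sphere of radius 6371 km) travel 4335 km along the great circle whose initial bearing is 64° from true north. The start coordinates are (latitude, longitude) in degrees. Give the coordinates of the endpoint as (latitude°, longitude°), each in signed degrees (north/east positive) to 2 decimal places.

-32.18°, 121.51°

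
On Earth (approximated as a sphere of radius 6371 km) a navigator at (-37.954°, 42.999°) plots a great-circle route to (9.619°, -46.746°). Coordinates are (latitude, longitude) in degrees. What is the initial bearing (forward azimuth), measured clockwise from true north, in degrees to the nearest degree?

278°

With φ₁ = -0.6624, φ₂ = 0.1679, Δλ = -1.5663 rad, the forward-azimuth formula gives
θ = atan2( sin Δλ cos φ₂ , cos φ₁ sin φ₂ − sin φ₁ cos φ₂ cos Δλ ) = atan2(-0.9859, 0.1345) = -82.23°.
Adding 360° brings this into [0°, 360°): 278°.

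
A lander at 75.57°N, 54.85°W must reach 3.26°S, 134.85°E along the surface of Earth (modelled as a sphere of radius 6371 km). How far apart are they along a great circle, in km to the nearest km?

11951 km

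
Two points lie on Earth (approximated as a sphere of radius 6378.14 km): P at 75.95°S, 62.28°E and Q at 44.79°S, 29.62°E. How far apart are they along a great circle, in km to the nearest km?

3791 km

Let φ₁ = -1.3256 rad, φ₂ = -0.7817 rad, and Δλ = -0.5700 rad.
cos c = sin φ₁ sin φ₂ + cos φ₁ cos φ₂ cos Δλ = (-0.9701)(-0.7045) + (0.2428)(0.7097)(0.8419) = 0.82848,
so c = arccos(0.82848) = 0.59440 rad.
Distance = R·c = 6378.14 × 0.5944 ≈ 3791 km.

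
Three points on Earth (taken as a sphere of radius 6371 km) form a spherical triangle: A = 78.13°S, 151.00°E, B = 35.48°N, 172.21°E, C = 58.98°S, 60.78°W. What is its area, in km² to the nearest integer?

Side lengths (central angles): a = 2.4189, b = 0.7249, c = 1.9953 rad; semiperimeter s = 2.5695.
By l'Huilier's theorem, tan(E/4) = √[tan(s/2) tan((s−a)/2) tan((s−b)/2) tan((s−c)/2)], giving spherical excess E = 1.2251 rad.
Area = E·R² = 1.2251 × (6371)² ≈ 49726437 km².

49726437 km²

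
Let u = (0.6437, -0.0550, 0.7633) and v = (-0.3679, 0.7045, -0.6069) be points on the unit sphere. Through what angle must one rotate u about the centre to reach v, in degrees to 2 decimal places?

137.63°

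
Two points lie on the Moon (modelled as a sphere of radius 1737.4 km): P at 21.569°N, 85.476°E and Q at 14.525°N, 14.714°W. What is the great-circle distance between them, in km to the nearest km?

2846 km

In radians: φ₁ = 0.3765, φ₂ = 0.2535, Δλ = -100.190° = -1.7486 rad.
cos c = sin φ₁ sin φ₂ + cos φ₁ cos φ₂ cos Δλ = (0.3676)(0.2508) + (0.9300)(0.9680)(-0.1769) = -0.06707,
so c = arccos(-0.06707) = 1.63791 rad.
Distance = R·c = 1737.4 × 1.6379 ≈ 2846 km.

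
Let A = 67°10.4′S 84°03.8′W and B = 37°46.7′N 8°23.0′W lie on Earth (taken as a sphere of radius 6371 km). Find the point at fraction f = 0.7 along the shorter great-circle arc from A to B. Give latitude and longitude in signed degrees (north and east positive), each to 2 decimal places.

4.59°, -23.02°

The central angle between A and B is δ = 2.0815 rad.
With f = 0.7, the slerp weights are sin((1−f)δ)/sin δ = 0.6702 and sin(fδ)/sin δ = 1.1389.
Weighted sum of the unit vectors: (0.6702)·(0.0401,-0.3859,-0.9217) + (1.1389)·(0.7819,-0.1152,0.6126) = (0.9174, -0.3898, 0.0800).
Converting back: φ = atan2(z, √(x²+y²)) = 4.59°, λ = atan2(y, x) = -23.02°.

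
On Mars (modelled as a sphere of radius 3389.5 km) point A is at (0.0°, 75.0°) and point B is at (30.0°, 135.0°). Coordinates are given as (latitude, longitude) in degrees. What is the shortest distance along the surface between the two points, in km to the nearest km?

In radians: φ₁ = 0.0000, φ₂ = 0.5236, Δλ = 60.000° = 1.0472 rad.
Haversine: a = sin²(Δφ/2) + cos φ₁ cos φ₂ sin²(Δλ/2) = 0.0670 + (1.0000)(0.8660)(0.2500) = 0.28349.
Central angle c = 2·arcsin(√a) = 1.12296 rad.
Distance = R·c = 3389.5 × 1.1230 ≈ 3806 km.

3806 km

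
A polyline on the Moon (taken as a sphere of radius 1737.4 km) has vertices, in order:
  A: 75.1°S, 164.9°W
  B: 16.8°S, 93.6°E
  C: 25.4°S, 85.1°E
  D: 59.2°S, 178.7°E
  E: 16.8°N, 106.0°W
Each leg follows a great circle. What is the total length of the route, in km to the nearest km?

Leg A→B: central angle 1.3385 rad, distance 2325.5 km.
Leg B→C: central angle 0.2040 rad, distance 354.5 km.
Leg C→D: central angle 1.2245 rad, distance 2127.5 km.
Leg D→E: central angle 1.6950 rad, distance 2944.9 km.
Total: 2325.5 + 354.5 + 2127.5 + 2944.9 ≈ 7752 km.

7752 km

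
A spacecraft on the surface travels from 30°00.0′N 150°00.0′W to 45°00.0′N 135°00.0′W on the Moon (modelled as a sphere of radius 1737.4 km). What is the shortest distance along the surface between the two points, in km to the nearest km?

579 km

Let φ₁ = 0.5236 rad, φ₂ = 0.7854 rad, and Δλ = 0.2618 rad.
cos c = sin φ₁ sin φ₂ + cos φ₁ cos φ₂ cos Δλ = (0.5000)(0.7071) + (0.8660)(0.7071)(0.9659) = 0.94506,
so c = arccos(0.94506) = 0.33302 rad.
Distance = R·c = 1737.4 × 0.3330 ≈ 579 km.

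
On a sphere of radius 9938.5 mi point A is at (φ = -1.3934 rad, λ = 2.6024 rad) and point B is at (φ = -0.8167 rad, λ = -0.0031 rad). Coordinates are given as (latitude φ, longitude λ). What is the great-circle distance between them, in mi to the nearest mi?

Let φ₁ = -1.3934 rad, φ₂ = -0.8167 rad, and Δλ = -2.6055 rad.
Haversine: a = sin²(Δφ/2) + cos φ₁ cos φ₂ sin²(Δλ/2) = 0.0809 + (0.1765)(0.6846)(0.9299) = 0.19321.
Central angle c = 2·arcsin(√a) = 0.91020 rad.
Distance = R·c = 9938.5 × 0.9102 ≈ 9046 mi.

9046 mi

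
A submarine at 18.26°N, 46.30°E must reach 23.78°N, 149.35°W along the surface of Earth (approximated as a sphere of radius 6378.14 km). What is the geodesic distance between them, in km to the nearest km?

Let φ₁ = 0.3187 rad, φ₂ = 0.4150 rad, and Δλ = 2.8684 rad.
cos c = sin φ₁ sin φ₂ + cos φ₁ cos φ₂ cos Δλ = (0.3133)(0.4032) + (0.9496)(0.9151)(-0.9629) = -0.71046,
so c = arccos(-0.71046) = 2.36095 rad.
Distance = R·c = 6378.14 × 2.3609 ≈ 15058 km.

15058 km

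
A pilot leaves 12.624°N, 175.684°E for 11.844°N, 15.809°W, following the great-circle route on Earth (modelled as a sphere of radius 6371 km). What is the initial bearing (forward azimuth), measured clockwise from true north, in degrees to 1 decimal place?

Δλ = 168.507° = 2.9410 rad.
y = sin Δλ · cos φ₂ = (0.1992)(0.9787) = 0.1950
x = cos φ₁ sin φ₂ − sin φ₁ cos φ₂ cos Δλ = (0.9758)(0.2052) − (0.2186)(0.9787)(-0.9799) = 0.4099
θ = atan2(y, x) = 25.44°, so the bearing is 25.4°.

25.4°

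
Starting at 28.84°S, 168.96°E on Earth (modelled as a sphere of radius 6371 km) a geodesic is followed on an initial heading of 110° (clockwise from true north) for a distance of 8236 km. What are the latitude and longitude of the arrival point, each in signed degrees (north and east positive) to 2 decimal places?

Angular distance δ = d/R = 8236/6371 = 1.29273 rad; initial bearing θ = 1.9199 rad.
sin φ₂ = sin φ₁ cos δ + cos φ₁ sin δ cos θ = (-0.4824)(0.2745) + (0.8760)(0.9616)(-0.3420) = -0.4205, so φ₂ = -24.87°.
Δλ = atan2(sin θ sin δ cos φ₁, cos δ − sin φ₁ sin φ₂) = atan2(0.7915, 0.0717) = 84.827°.
λ₂ = 168.960° + 84.827° = 253.79° → -106.21° after wrapping to (−180°, 180°].

-24.87°, -106.21°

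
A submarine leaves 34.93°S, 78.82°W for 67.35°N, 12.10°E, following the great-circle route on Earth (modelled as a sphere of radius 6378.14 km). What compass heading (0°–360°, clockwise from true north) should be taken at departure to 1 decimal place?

Δλ = 90.920° = 1.5869 rad.
y = sin Δλ · cos φ₂ = (0.9999)(0.3851) = 0.3851
x = cos φ₁ sin φ₂ − sin φ₁ cos φ₂ cos Δλ = (0.8199)(0.9229) − (-0.5726)(0.3851)(-0.0161) = 0.7531
θ = atan2(y, x) = 27.08°, so the bearing is 27.1°.

27.1°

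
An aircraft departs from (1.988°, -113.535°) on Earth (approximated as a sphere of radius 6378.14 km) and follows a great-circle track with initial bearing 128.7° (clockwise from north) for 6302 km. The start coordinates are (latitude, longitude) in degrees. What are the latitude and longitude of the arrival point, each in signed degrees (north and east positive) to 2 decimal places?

Angular distance δ = d/R = 6302/6378.14 = 0.98806 rad; initial bearing θ = 2.2462 rad.
sin φ₂ = sin φ₁ cos δ + cos φ₁ sin δ cos θ = (0.0347)(0.5503) + (0.9994)(0.8350)(-0.6252) = -0.5026, so φ₂ = -30.18°.
Δλ = atan2(sin θ sin δ cos φ₁, cos δ − sin φ₁ sin φ₂) = atan2(0.6512, 0.5677) = 48.918°.
λ₂ = -113.535° + 48.918° = -64.62°.

-30.18°, -64.62°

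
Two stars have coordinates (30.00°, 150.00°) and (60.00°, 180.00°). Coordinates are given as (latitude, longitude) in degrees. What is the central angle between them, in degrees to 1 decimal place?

36.1°

With latitudes φ₁ = 30.000°, φ₂ = 60.000° and longitude difference Δλ = 30.000°:
cos c = sin φ₁ sin φ₂ + cos φ₁ cos φ₂ cos Δλ = (0.5000)(0.8660) + (0.8660)(0.5000)(0.8660) = 0.80801,
so c = arccos(0.80801) = 0.63003 rad.
So the angular separation is 36.1°.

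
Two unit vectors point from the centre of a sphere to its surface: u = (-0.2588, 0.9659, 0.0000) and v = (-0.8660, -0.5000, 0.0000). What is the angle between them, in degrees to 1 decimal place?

105.0°

u·v = -0.2588; |u| = 1.0000, |v| = 1.0000.
cos θ = (u·v)/(|u||v|) = -0.2588, so θ = 105.0°.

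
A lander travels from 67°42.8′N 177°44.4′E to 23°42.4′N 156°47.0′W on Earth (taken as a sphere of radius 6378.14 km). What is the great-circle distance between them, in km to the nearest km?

With latitudes φ₁ = 67.713°, φ₂ = 23.707° and longitude difference Δλ = 25.477°:
Haversine: a = sin²(Δφ/2) + cos φ₁ cos φ₂ sin²(Δλ/2) = 0.1404 + (0.3792)(0.9156)(0.0486) = 0.15725.
Central angle c = 2·arcsin(√a) = 0.81551 rad.
Distance = R·c = 6378.14 × 0.8155 ≈ 5201 km.

5201 km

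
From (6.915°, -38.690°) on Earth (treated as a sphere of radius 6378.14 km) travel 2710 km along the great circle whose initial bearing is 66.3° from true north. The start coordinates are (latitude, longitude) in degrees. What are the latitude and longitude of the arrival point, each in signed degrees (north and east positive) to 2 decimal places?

15.91°, -15.58°

Angular distance δ = d/R = 2710/6378.14 = 0.42489 rad; initial bearing θ = 1.1572 rad.
sin φ₂ = sin φ₁ cos δ + cos φ₁ sin δ cos θ = (0.1204)(0.9111) + (0.9927)(0.4122)(0.4019) = 0.2742, so φ₂ = 15.91°.
Δλ = atan2(sin θ sin δ cos φ₁, cos δ − sin φ₁ sin φ₂) = atan2(0.3747, 0.8781) = 23.110°.
λ₂ = -38.690° + 23.110° = -15.58°.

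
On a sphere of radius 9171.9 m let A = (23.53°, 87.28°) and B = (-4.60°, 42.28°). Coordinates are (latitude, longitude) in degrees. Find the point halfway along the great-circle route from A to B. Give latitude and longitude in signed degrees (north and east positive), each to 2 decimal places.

Central angle δ = 0.9094 rad. Interpolating on the sphere with fraction f = 0.5:
P = [sin((1−f)δ)·A + sin(fδ)·B] / sin δ = 0.5566·A + 0.5566·B in Cartesian coordinates,
giving P = (0.4347, 0.8829, 0.1776), i.e. latitude 10.23°, longitude 63.79°.

10.23°, 63.79°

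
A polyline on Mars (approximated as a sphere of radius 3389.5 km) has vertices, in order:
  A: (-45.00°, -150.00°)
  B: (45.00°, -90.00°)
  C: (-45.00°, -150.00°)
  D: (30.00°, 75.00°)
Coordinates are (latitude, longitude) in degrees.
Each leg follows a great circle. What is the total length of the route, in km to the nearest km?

20754 km

Leg A→B: central angle 1.8235 rad, distance 6180.7 km.
Leg B→C: central angle 1.8235 rad, distance 6180.7 km.
Leg C→D: central angle 2.4760 rad, distance 8392.5 km.
Total: 6180.7 + 6180.7 + 8392.5 ≈ 20754 km.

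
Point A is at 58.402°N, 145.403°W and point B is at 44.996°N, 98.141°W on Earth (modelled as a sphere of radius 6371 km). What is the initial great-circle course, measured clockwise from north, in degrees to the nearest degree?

Δλ = 47.262° = 0.8249 rad.
y = sin Δλ · cos φ₂ = (0.7345)(0.7072) = 0.5194
x = cos φ₁ sin φ₂ − sin φ₁ cos φ₂ cos Δλ = (0.5240)(0.7071) − (0.8517)(0.7072)(0.6786) = -0.0383
θ = atan2(y, x) = 94.22°, so the bearing is 94°.

94°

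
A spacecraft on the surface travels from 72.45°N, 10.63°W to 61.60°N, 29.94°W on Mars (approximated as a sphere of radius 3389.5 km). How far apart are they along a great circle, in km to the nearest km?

Let φ₁ = 1.2645 rad, φ₂ = 1.0751 rad, and Δλ = -0.3370 rad.
cos c = sin φ₁ sin φ₂ + cos φ₁ cos φ₂ cos Δλ = (0.9535)(0.8796) + (0.3015)(0.4756)(0.9437) = 0.97406,
so c = arccos(0.97406) = 0.22829 rad.
Distance = R·c = 3389.5 × 0.2283 ≈ 774 km.

774 km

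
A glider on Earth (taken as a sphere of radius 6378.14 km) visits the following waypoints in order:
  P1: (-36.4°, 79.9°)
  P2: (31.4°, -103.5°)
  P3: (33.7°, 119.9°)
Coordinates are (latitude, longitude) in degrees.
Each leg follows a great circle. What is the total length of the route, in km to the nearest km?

Leg P1→P2: central angle 3.0414 rad, distance 19398.5 km.
Leg P2→P3: central angle 1.7997 rad, distance 11478.5 km.
Total: 19398.5 + 11478.5 ≈ 30877 km.

30877 km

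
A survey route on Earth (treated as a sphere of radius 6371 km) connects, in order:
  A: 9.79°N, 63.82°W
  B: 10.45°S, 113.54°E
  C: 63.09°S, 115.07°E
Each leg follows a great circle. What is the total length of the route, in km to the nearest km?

Leg A→B: central angle 3.0948 rad, distance 19716.9 km.
Leg B→C: central angle 0.9189 rad, distance 5854.6 km.
Total: 19716.9 + 5854.6 ≈ 25572 km.

25572 km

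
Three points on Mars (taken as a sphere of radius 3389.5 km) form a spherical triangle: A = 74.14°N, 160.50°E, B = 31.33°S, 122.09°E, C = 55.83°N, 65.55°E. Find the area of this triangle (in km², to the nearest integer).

9711058 km²

Side lengths (central angles): a = 1.7373, b = 0.6719, c = 1.8936 rad; semiperimeter s = 2.1514.
By l'Huilier's theorem, tan(E/4) = √[tan(s/2) tan((s−a)/2) tan((s−b)/2) tan((s−c)/2)], giving spherical excess E = 0.8453 rad.
Area = E·R² = 0.8453 × (3389.5)² ≈ 9711058 km².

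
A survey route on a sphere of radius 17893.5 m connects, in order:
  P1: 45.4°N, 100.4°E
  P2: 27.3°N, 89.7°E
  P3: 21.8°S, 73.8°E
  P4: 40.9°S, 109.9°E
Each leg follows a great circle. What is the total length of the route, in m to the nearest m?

33523 m

Leg P1→P2: central angle 0.3491 rad, distance 6247.3 m.
Leg P2→P3: central angle 0.8980 rad, distance 16068.4 m.
Leg P3→P4: central angle 0.6263 rad, distance 11206.9 m.
Total: 6247.3 + 16068.4 + 11206.9 ≈ 33523 m.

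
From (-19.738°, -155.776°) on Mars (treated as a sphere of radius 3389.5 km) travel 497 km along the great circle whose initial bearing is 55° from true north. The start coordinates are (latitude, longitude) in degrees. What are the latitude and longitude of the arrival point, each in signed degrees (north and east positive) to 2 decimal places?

Angular distance δ = d/R = 497/3389.5 = 0.14663 rad; initial bearing θ = 0.9599 rad.
sin φ₂ = sin φ₁ cos δ + cos φ₁ sin δ cos θ = (-0.3377)(0.9893) + (0.9412)(0.1461)(0.5736) = -0.2552, so φ₂ = -14.79°.
Δλ = atan2(sin θ sin δ cos φ₁, cos δ − sin φ₁ sin φ₂) = atan2(0.1127, 0.9031) = 7.110°.
λ₂ = -155.776° + 7.110° = -148.67°.

-14.79°, -148.67°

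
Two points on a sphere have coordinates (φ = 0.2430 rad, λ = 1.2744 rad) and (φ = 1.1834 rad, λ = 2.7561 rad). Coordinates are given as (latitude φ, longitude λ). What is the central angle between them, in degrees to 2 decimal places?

75.20°

With latitudes φ₁ = 13.923°, φ₂ = 67.804° and longitude difference Δλ = 84.895°:
cos c = sin φ₁ sin φ₂ + cos φ₁ cos φ₂ cos Δλ = (0.2406)(0.9259) + (0.9706)(0.3778)(0.0890) = 0.25541,
so c = arccos(0.25541) = 1.31252 rad.
So the angular separation is 75.20°.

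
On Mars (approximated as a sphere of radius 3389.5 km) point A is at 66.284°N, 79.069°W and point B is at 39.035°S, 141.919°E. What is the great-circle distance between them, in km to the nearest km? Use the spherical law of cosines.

8539 km

In radians: φ₁ = 1.1569, φ₂ = -0.6813, Δλ = -139.012° = -2.4262 rad.
cos c = sin φ₁ sin φ₂ + cos φ₁ cos φ₂ cos Δλ = (0.9156)(-0.6298) + (0.4022)(0.7768)(-0.7548) = -0.81244,
so c = arccos(-0.81244) = 2.51911 rad.
Distance = R·c = 3389.5 × 2.5191 ≈ 8539 km.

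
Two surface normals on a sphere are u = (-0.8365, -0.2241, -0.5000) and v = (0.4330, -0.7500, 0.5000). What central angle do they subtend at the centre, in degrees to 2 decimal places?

116.37°

u·v = -0.4441; |u| = 1.0000, |v| = 1.0000.
cos θ = (u·v)/(|u||v|) = -0.4441, so θ = 116.37°.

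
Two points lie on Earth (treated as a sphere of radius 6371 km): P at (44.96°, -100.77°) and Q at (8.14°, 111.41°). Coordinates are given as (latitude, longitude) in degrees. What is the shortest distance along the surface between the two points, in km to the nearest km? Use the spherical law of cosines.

In radians: φ₁ = 0.7847, φ₂ = 0.1421, Δλ = -147.820° = -2.5799 rad.
cos c = sin φ₁ sin φ₂ + cos φ₁ cos φ₂ cos Δλ = (0.7066)(0.1416) + (0.7076)(0.9899)(-0.8464) = -0.49281,
so c = arccos(-0.49281) = 2.08612 rad.
Distance = R·c = 6371 × 2.0861 ≈ 13291 km.

13291 km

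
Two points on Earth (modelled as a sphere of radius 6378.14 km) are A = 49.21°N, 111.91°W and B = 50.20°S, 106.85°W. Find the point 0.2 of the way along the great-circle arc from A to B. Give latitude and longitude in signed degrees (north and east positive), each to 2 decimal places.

29.33°, -110.63°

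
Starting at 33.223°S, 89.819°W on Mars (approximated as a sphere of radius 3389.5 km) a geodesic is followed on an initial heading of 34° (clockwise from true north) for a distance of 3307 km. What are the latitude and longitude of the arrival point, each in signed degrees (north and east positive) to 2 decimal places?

Angular distance δ = d/R = 3307/3389.5 = 0.97566 rad; initial bearing θ = 0.5934 rad.
sin φ₂ = sin φ₁ cos δ + cos φ₁ sin δ cos θ = (-0.5479)(0.5606) + (0.8365)(0.8281)(0.8290) = 0.2671, so φ₂ = 15.49°.
Δλ = atan2(sin θ sin δ cos φ₁, cos δ − sin φ₁ sin φ₂) = atan2(0.3874, 0.7070) = 28.719°.
λ₂ = -89.819° + 28.719° = -61.10°.

15.49°, -61.10°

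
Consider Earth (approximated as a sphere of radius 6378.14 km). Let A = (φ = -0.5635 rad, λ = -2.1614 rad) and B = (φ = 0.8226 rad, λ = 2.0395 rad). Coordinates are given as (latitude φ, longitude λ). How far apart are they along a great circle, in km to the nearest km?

14727 km

With latitudes φ₁ = -32.286°, φ₂ = 47.132° and longitude difference Δλ = -119.306°:
cos c = sin φ₁ sin φ₂ + cos φ₁ cos φ₂ cos Δλ = (-0.5341)(0.7329) + (0.8454)(0.6803)(-0.4895) = -0.67300,
so c = arccos(-0.67300) = 2.30906 rad.
Distance = R·c = 6378.14 × 2.3091 ≈ 14727 km.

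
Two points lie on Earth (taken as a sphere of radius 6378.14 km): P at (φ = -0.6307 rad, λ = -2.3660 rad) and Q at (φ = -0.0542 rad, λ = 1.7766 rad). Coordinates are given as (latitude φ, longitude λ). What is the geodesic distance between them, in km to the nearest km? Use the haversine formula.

12665 km

With latitudes φ₁ = -36.136°, φ₂ = -3.105° and longitude difference Δλ = -122.647°:
Haversine: a = sin²(Δφ/2) + cos φ₁ cos φ₂ sin²(Δλ/2) = 0.0808 + (0.8076)(0.9985)(0.7697) = 0.70154.
Central angle c = 2·arcsin(√a) = 1.98568 rad.
Distance = R·c = 6378.14 × 1.9857 ≈ 12665 km.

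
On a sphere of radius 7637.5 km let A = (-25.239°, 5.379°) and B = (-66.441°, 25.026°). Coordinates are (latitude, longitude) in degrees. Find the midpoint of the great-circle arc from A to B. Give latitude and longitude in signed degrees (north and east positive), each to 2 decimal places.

-46.20°, 11.37°

Central angle δ = 0.7505 rad. Interpolating on the sphere with fraction f = 0.5:
P = [sin((1−f)δ)·A + sin(fδ)·B] / sin δ = 0.5374·A + 0.5374·B in Cartesian coordinates,
giving P = (0.6786, 0.1364, -0.7217), i.e. latitude -46.20°, longitude 11.37°.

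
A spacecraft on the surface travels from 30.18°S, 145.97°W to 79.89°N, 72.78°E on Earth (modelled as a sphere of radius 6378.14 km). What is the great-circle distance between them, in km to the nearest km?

In radians: φ₁ = -0.5267, φ₂ = 1.3943, Δλ = -141.250° = -2.4653 rad.
cos c = sin φ₁ sin φ₂ + cos φ₁ cos φ₂ cos Δλ = (-0.5027)(0.9845) + (0.8645)(0.1755)(-0.7799) = -0.61326,
so c = arccos(-0.61326) = 2.23097 rad.
Distance = R·c = 6378.14 × 2.2310 ≈ 14229 km.

14229 km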